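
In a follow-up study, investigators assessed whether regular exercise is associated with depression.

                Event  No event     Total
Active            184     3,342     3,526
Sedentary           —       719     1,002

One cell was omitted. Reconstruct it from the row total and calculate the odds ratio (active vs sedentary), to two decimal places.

The missing cell is in the unexposed row: 1002 − 719 = 283.
So a = 184, b = 3342, c = 283, d = 719.
OR = (a·d)/(b·c) = (184 × 719) / (3342 × 283) = 132296 / 945786 = 0.13988

0.14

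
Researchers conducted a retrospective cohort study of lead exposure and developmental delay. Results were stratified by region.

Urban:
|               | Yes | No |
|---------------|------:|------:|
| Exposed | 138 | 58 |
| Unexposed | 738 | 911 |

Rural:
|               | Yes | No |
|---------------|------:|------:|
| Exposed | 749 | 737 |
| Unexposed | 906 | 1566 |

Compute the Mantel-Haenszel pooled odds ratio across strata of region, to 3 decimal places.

OR_MH = Σ(aᵢdᵢ/nᵢ) / Σ(bᵢcᵢ/nᵢ), where nᵢ is the stratum total.
Stratum 1 (Urban): n = 1845; a·d/n = 138·911/1845 = 68.1398; b·c/n = 58·738/1845 = 23.2000
Stratum 2 (Rural): n = 3958; a·d/n = 749·1566/3958 = 296.3451; b·c/n = 737·906/3958 = 168.7019
OR_MH = (68.1398 + 296.3451) / (23.2000 + 168.7019) = 364.4850 / 191.9019 = 1.89933

1.899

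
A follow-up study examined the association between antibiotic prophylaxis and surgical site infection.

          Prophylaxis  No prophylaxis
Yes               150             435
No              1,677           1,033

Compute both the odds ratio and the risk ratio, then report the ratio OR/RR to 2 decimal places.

0.77

Reading the table with exposure as columns: a = 150 (Prophylaxis, case), b = 1677 (Prophylaxis, non-case), c = 435 (No prophylaxis, case), d = 1033.
OR = (150·1033)/(1677·435) = 154950/729495 = 0.21241
Risk in exposed = 150/1827 = 0.08210; risk in unexposed = 435/1468 = 0.29632; RR = 0.27707
OR/RR = 0.21241 / 0.27707 = 0.76662
The outcome is not rare, so the OR lies further from 1 than the RR.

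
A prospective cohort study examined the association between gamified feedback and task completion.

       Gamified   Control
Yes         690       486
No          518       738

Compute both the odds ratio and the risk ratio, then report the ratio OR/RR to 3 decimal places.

1.406

Reading the table with exposure as columns: a = 690 (Gamified, case), b = 518 (Gamified, non-case), c = 486 (Control, case), d = 738.
OR = (690·738)/(518·486) = 509220/251748 = 2.02274
Risk in exposed = 690/1208 = 0.57119; risk in unexposed = 486/1224 = 0.39706; RR = 1.43856
OR/RR = 2.02274 / 1.43856 = 1.40609
The outcome is not rare, so the OR lies further from 1 than the RR.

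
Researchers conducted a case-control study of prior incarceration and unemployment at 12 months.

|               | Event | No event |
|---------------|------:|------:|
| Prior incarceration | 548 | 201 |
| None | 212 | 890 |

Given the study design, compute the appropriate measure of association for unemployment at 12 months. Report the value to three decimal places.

11.446

Cells: a = 548, b = 201, c = 212, d = 890.
This is a case-control study: participants were sampled on outcome status, so risks in the source population cannot be estimated directly — relative risk is not valid here. The odds ratio is the appropriate measure.
OR = (a·d)/(b·c) = (548 × 890) / (201 × 212) = 487720 / 42612 = 11.44560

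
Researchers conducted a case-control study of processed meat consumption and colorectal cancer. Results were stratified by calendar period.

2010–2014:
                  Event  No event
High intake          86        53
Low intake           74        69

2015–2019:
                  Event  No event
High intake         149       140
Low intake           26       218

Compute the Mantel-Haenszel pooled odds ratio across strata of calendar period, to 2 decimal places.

3.95

OR_MH = Σ(aᵢdᵢ/nᵢ) / Σ(bᵢcᵢ/nᵢ), where nᵢ is the stratum total.
Stratum 1 (2010–2014): n = 282; a·d/n = 86·69/282 = 21.0426; b·c/n = 53·74/282 = 13.9078
Stratum 2 (2015–2019): n = 533; a·d/n = 149·218/533 = 60.9418; b·c/n = 140·26/533 = 6.8293
OR_MH = (21.0426 + 60.9418) / (13.9078 + 6.8293) = 81.9844 / 20.7371 = 3.95352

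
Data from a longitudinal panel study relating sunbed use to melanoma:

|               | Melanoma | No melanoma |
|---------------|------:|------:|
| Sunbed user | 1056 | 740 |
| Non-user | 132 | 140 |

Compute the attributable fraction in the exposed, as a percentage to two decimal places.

17.46

Cells: a = 1056, b = 740, c = 132, d = 140.
Risk in exposed = 1056/1796 = 0.58797; risk in unexposed = 132/272 = 0.48529.
RR = 0.58797/0.48529 = 1.21158
AR% = (RR − 1)/RR × 100 = (1.21158 − 1)/1.21158 × 100 = 17.4632%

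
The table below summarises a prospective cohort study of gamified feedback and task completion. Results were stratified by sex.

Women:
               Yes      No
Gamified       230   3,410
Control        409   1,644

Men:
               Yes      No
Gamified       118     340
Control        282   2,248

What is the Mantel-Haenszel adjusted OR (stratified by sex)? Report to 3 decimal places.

OR_MH = Σ(aᵢdᵢ/nᵢ) / Σ(bᵢcᵢ/nᵢ), where nᵢ is the stratum total.
Stratum 1 (Women): n = 5693; a·d/n = 230·1644/5693 = 66.4184; b·c/n = 3410·409/5693 = 244.9833
Stratum 2 (Men): n = 2988; a·d/n = 118·2248/2988 = 88.7764; b·c/n = 340·282/2988 = 32.0884
OR_MH = (66.4184 + 88.7764) / (244.9833 + 32.0884) = 155.1948 / 277.0717 = 0.56013

0.560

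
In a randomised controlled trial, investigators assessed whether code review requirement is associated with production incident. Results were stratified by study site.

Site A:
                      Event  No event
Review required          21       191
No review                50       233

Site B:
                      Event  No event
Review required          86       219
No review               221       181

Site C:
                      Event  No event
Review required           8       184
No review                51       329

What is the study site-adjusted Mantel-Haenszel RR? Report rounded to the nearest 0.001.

0.495

RR_MH = Σ(aᵢ·n₀ᵢ/nᵢ) / Σ(cᵢ·n₁ᵢ/nᵢ), with n₁ᵢ = aᵢ+bᵢ (exposed), n₀ᵢ = cᵢ+dᵢ (unexposed), nᵢ = n₁ᵢ+n₀ᵢ.
Stratum 1 (Site A): n₁ = 212, n₀ = 283, n = 495; a·n₀/n = 21·283/495 = 12.0061; c·n₁/n = 50·212/495 = 21.4141
Stratum 2 (Site B): n₁ = 305, n₀ = 402, n = 707; a·n₀/n = 86·402/707 = 48.8996; c·n₁/n = 221·305/707 = 95.3395
Stratum 3 (Site C): n₁ = 192, n₀ = 380, n = 572; a·n₀/n = 8·380/572 = 5.3147; c·n₁/n = 51·192/572 = 17.1189
RR_MH = (12.0061 + 48.8996 + 5.3147) / (21.4141 + 95.3395 + 17.1189) = 66.2203 / 133.8725 = 0.49465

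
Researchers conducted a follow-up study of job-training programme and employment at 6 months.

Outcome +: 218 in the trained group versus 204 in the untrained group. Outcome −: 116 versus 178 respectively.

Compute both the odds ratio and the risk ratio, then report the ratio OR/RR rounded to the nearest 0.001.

From the description: a = 218, b = 116, c = 204, d = 178.
OR = (218·178)/(116·204) = 38804/23664 = 1.63979
Risk in exposed = 218/334 = 0.65269; risk in unexposed = 204/382 = 0.53403; RR = 1.22220
OR/RR = 1.63979 / 1.22220 = 1.34167
The outcome is not rare, so the OR lies further from 1 than the RR.

1.342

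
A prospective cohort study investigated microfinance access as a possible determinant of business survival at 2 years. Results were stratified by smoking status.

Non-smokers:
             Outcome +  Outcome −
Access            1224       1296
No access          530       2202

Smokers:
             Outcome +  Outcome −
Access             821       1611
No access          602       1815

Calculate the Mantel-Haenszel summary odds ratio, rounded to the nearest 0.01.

OR_MH = Σ(aᵢdᵢ/nᵢ) / Σ(bᵢcᵢ/nᵢ), where nᵢ is the stratum total.
Stratum 1 (Non-smokers): n = 5252; a·d/n = 1224·2202/5252 = 513.1851; b·c/n = 1296·530/5252 = 130.7845
Stratum 2 (Smokers): n = 4849; a·d/n = 821·1815/4849 = 307.3036; b·c/n = 1611·602/4849 = 200.0045
OR_MH = (513.1851 + 307.3036) / (130.7845 + 200.0045) = 820.4886 / 330.7890 = 2.48040

2.48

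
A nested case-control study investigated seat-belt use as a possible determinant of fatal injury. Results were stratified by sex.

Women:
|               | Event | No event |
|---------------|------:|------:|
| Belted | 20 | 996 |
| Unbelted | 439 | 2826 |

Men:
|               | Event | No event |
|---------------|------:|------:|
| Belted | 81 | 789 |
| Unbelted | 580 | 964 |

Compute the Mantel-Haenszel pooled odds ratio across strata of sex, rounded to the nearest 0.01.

OR_MH = Σ(aᵢdᵢ/nᵢ) / Σ(bᵢcᵢ/nᵢ), where nᵢ is the stratum total.
Stratum 1 (Women): n = 4281; a·d/n = 20·2826/4281 = 13.2025; b·c/n = 996·439/4281 = 102.1359
Stratum 2 (Men): n = 2414; a·d/n = 81·964/2414 = 32.3463; b·c/n = 789·580/2414 = 189.5692
OR_MH = (13.2025 + 32.3463) / (102.1359 + 189.5692) = 45.5488 / 291.7051 = 0.15615

0.16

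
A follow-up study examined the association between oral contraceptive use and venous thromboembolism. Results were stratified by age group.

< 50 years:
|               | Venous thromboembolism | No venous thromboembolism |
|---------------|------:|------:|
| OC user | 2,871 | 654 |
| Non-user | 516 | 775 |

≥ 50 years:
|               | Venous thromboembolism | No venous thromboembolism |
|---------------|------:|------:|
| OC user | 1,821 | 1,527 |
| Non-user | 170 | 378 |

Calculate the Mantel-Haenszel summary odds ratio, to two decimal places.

4.67

OR_MH = Σ(aᵢdᵢ/nᵢ) / Σ(bᵢcᵢ/nᵢ), where nᵢ is the stratum total.
Stratum 1 (< 50 years): n = 4816; a·d/n = 2871·775/4816 = 462.0069; b·c/n = 654·516/4816 = 70.0714
Stratum 2 (≥ 50 years): n = 3896; a·d/n = 1821·378/3896 = 176.6781; b·c/n = 1527·170/3896 = 66.6299
OR_MH = (462.0069 + 176.6781) / (70.0714 + 66.6299) = 638.6850 / 136.7013 = 4.67212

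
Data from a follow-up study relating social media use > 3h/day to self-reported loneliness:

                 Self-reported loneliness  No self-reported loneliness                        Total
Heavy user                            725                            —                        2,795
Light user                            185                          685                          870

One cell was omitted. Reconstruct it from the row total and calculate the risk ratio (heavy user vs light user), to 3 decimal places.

1.220

The missing cell is in the exposed row: 2795 − 725 = 2070.
So a = 725, b = 2070, c = 185, d = 685.
RR = [a/(a+b)] / [c/(c+d)] = (725/2795) / (185/870) = 0.25939/0.21264 = 1.21984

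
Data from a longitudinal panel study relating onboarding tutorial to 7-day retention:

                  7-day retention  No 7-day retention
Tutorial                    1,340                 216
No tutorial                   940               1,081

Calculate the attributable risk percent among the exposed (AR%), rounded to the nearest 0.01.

Cells: a = 1340, b = 216, c = 940, d = 1081.
Risk in exposed = 1340/1556 = 0.86118; risk in unexposed = 940/2021 = 0.46512.
RR = 0.86118/0.46512 = 1.85154
AR% = (RR − 1)/RR × 100 = (1.85154 − 1)/1.85154 × 100 = 45.9910%

45.99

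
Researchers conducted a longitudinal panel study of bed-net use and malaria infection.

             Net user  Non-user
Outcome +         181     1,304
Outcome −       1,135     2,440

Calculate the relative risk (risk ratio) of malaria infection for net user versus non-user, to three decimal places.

Reading the table with exposure as columns: a = 181 (Net user, case), b = 1135 (Net user, non-case), c = 1304 (Non-user, case), d = 2440.
Risk in exposed = 181/1316 = 0.13754; risk in unexposed = 1304/3744 = 0.34829.
RR = 0.13754 / 0.34829 = 0.39489
The risk is 61% lower among the exposed than among the unexposed.

0.395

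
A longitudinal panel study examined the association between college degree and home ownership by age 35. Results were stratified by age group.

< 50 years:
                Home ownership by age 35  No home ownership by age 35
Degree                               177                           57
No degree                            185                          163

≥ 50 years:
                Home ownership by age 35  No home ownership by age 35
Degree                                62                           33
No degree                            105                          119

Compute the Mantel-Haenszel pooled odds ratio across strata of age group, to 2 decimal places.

2.51

OR_MH = Σ(aᵢdᵢ/nᵢ) / Σ(bᵢcᵢ/nᵢ), where nᵢ is the stratum total.
Stratum 1 (< 50 years): n = 582; a·d/n = 177·163/582 = 49.5722; b·c/n = 57·185/582 = 18.1186
Stratum 2 (≥ 50 years): n = 319; a·d/n = 62·119/319 = 23.1285; b·c/n = 33·105/319 = 10.8621
OR_MH = (49.5722 + 23.1285) / (18.1186 + 10.8621) = 72.7007 / 28.9806 = 2.50860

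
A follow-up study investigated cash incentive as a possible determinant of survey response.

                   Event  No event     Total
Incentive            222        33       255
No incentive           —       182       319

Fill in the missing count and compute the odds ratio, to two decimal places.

The missing cell is in the unexposed row: 319 − 182 = 137.
So a = 222, b = 33, c = 137, d = 182.
OR = (a·d)/(b·c) = (222 × 182) / (33 × 137) = 40404 / 4521 = 8.93696

8.94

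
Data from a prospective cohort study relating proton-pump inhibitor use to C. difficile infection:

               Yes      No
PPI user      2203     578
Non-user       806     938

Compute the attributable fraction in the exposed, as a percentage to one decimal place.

Cells: a = 2203, b = 578, c = 806, d = 938.
Risk in exposed = 2203/2781 = 0.79216; risk in unexposed = 806/1744 = 0.46216.
RR = 0.79216/0.46216 = 1.71406
AR% = (RR − 1)/RR × 100 = (1.71406 − 1)/1.71406 × 100 = 41.6588%

41.7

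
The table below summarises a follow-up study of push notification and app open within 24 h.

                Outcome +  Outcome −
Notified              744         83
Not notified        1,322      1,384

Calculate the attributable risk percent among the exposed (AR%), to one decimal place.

Cells: a = 744, b = 83, c = 1322, d = 1384.
Risk in exposed = 744/827 = 0.89964; risk in unexposed = 1322/2706 = 0.48854.
RR = 0.89964/0.48854 = 1.84147
AR% = (RR − 1)/RR × 100 = (1.84147 − 1)/1.84147 × 100 = 45.6954%

45.7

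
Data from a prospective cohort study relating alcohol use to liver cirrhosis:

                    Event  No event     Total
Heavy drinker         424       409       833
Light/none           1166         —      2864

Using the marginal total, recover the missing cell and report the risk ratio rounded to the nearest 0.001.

The missing cell is in the unexposed row: 2864 − 1166 = 1698.
So a = 424, b = 409, c = 1166, d = 1698.
RR = [a/(a+b)] / [c/(c+d)] = (424/833) / (1166/2864) = 0.50900/0.40712 = 1.25025

1.250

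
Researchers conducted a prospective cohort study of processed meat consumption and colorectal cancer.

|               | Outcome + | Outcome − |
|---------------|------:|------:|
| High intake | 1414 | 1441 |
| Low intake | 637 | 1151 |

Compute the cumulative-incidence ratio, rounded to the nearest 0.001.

1.390

Cells: a = 1414, b = 1441, c = 637, d = 1151.
Risk in exposed = 1414/2855 = 0.49527; risk in unexposed = 637/1788 = 0.35626.
RR = 0.49527 / 0.35626 = 1.39018
The risk among the exposed is 1.39 times that among the unexposed.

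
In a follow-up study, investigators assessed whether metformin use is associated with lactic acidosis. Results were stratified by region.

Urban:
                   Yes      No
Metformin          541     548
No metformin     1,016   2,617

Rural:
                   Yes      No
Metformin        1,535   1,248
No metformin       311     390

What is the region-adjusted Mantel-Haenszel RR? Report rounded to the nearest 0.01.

1.50

RR_MH = Σ(aᵢ·n₀ᵢ/nᵢ) / Σ(cᵢ·n₁ᵢ/nᵢ), with n₁ᵢ = aᵢ+bᵢ (exposed), n₀ᵢ = cᵢ+dᵢ (unexposed), nᵢ = n₁ᵢ+n₀ᵢ.
Stratum 1 (Urban): n₁ = 1089, n₀ = 3633, n = 4722; a·n₀/n = 541·3633/4722 = 416.2332; c·n₁/n = 1016·1089/4722 = 234.3126
Stratum 2 (Rural): n₁ = 2783, n₀ = 701, n = 3484; a·n₀/n = 1535·701/3484 = 308.8505; c·n₁/n = 311·2783/3484 = 248.4251
RR_MH = (416.2332 + 308.8505) / (234.3126 + 248.4251) = 725.0836 / 482.7377 = 1.50202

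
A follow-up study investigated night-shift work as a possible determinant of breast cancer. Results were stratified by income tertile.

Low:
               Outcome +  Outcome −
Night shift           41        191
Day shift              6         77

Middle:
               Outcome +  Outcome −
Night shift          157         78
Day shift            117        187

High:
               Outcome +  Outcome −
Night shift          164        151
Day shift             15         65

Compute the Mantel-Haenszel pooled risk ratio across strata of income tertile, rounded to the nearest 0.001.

RR_MH = Σ(aᵢ·n₀ᵢ/nᵢ) / Σ(cᵢ·n₁ᵢ/nᵢ), with n₁ᵢ = aᵢ+bᵢ (exposed), n₀ᵢ = cᵢ+dᵢ (unexposed), nᵢ = n₁ᵢ+n₀ᵢ.
Stratum 1 (Low): n₁ = 232, n₀ = 83, n = 315; a·n₀/n = 41·83/315 = 10.8032; c·n₁/n = 6·232/315 = 4.4190
Stratum 2 (Middle): n₁ = 235, n₀ = 304, n = 539; a·n₀/n = 157·304/539 = 88.5492; c·n₁/n = 117·235/539 = 51.0111
Stratum 3 (High): n₁ = 315, n₀ = 80, n = 395; a·n₀/n = 164·80/395 = 33.2152; c·n₁/n = 15·315/395 = 11.9620
RR_MH = (10.8032 + 88.5492 + 33.2152) / (4.4190 + 51.0111 + 11.9620) = 132.5675 / 67.3922 = 1.96710

1.967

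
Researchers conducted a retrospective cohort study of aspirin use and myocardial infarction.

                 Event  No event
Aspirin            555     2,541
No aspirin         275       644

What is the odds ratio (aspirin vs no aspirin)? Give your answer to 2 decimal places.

0.51

Cells: a = 555, b = 2541, c = 275, d = 644.
OR = (a·d)/(b·c) = (555 × 644) / (2541 × 275) = 357420 / 698775 = 0.51150
Exposure is associated with lower odds of myocardial infarction (OR = 0.51 < 1).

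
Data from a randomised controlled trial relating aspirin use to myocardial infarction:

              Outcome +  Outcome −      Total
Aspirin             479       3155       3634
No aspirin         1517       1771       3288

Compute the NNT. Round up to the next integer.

4

Risk in treated group = 479/3634 = 0.13181; risk in control = 1517/3288 = 0.46137.
Absolute risk reduction = 0.46137 − 0.13181 = 0.32956
NNT = 1 / ARR = 1 / 0.32956 = 3.034 → round up → 4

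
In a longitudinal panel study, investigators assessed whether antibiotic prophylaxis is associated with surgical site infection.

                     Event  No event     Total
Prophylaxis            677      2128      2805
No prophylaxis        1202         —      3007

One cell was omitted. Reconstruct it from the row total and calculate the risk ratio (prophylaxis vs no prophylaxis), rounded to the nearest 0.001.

0.604

The missing cell is in the unexposed row: 3007 − 1202 = 1805.
So a = 677, b = 2128, c = 1202, d = 1805.
RR = [a/(a+b)] / [c/(c+d)] = (677/2805) / (1202/3007) = 0.24135/0.39973 = 0.60379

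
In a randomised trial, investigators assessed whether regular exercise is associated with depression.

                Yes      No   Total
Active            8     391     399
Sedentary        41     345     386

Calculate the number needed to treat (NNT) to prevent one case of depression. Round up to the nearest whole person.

Risk in treated group = 8/399 = 0.02005; risk in control = 41/386 = 0.10622.
Absolute risk reduction = 0.10622 − 0.02005 = 0.08617
NNT = 1 / ARR = 1 / 0.08617 = 11.605 → round up → 12

12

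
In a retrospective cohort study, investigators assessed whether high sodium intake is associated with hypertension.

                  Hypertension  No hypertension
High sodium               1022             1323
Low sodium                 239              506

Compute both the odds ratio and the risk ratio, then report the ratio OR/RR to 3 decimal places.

1.204

Cells: a = 1022, b = 1323, c = 239, d = 506.
OR = (1022·506)/(1323·239) = 517132/316197 = 1.63547
Risk in exposed = 1022/2345 = 0.43582; risk in unexposed = 239/745 = 0.32081; RR = 1.35852
OR/RR = 1.63547 / 1.35852 = 1.20386
The outcome is not rare, so the OR lies further from 1 than the RR.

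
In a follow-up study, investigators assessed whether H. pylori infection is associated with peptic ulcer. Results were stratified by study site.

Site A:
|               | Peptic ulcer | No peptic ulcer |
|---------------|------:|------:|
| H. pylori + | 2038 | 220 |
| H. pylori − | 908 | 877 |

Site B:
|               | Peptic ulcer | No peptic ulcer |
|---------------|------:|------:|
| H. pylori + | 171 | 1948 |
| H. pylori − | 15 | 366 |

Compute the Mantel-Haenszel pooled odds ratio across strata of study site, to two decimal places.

7.65

OR_MH = Σ(aᵢdᵢ/nᵢ) / Σ(bᵢcᵢ/nᵢ), where nᵢ is the stratum total.
Stratum 1 (Site A): n = 4043; a·d/n = 2038·877/4043 = 442.0791; b·c/n = 220·908/4043 = 49.4089
Stratum 2 (Site B): n = 2500; a·d/n = 171·366/2500 = 25.0344; b·c/n = 1948·15/2500 = 11.6880
OR_MH = (442.0791 + 25.0344) / (49.4089 + 11.6880) = 467.1135 / 61.0969 = 7.64546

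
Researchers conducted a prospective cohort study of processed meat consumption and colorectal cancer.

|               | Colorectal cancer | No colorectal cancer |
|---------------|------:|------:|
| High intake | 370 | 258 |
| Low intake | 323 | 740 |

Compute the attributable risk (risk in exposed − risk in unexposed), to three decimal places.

0.285

Cells: a = 370, b = 258, c = 323, d = 740.
Risk in exposed = 370/628 = 0.589172; risk in unexposed = 323/1063 = 0.303857.
Risk difference = 0.589172 − 0.303857 = 0.285315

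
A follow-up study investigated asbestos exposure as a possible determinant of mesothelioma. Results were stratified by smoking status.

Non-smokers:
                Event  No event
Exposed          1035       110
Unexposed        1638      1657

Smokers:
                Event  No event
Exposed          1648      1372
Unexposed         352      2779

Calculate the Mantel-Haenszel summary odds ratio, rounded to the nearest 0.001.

OR_MH = Σ(aᵢdᵢ/nᵢ) / Σ(bᵢcᵢ/nᵢ), where nᵢ is the stratum total.
Stratum 1 (Non-smokers): n = 4440; a·d/n = 1035·1657/4440 = 386.2601; b·c/n = 110·1638/4440 = 40.5811
Stratum 2 (Smokers): n = 6151; a·d/n = 1648·2779/6151 = 744.5606; b·c/n = 1372·352/6151 = 78.5147
OR_MH = (386.2601 + 744.5606) / (40.5811 + 78.5147) = 1130.8207 / 119.0958 = 9.49505

9.495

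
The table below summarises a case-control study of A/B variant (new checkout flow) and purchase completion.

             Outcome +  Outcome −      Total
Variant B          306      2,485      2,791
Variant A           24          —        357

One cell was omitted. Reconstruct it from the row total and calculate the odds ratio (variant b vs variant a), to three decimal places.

The missing cell is in the unexposed row: 357 − 24 = 333.
So a = 306, b = 2485, c = 24, d = 333.
OR = (a·d)/(b·c) = (306 × 333) / (2485 × 24) = 101898 / 59640 = 1.70855

1.709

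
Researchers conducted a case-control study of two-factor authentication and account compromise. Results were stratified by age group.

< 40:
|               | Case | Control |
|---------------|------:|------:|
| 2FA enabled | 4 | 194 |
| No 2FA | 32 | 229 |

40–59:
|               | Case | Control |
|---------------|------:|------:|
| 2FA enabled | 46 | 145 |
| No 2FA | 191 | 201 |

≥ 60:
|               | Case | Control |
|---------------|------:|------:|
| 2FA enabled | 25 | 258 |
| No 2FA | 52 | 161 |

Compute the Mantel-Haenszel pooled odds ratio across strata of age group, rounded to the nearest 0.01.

0.29

OR_MH = Σ(aᵢdᵢ/nᵢ) / Σ(bᵢcᵢ/nᵢ), where nᵢ is the stratum total.
Stratum 1 (< 40): n = 459; a·d/n = 4·229/459 = 1.9956; b·c/n = 194·32/459 = 13.5251
Stratum 2 (40–59): n = 583; a·d/n = 46·201/583 = 15.8593; b·c/n = 145·191/583 = 47.5043
Stratum 3 (≥ 60): n = 496; a·d/n = 25·161/496 = 8.1149; b·c/n = 258·52/496 = 27.0484
OR_MH = (1.9956 + 15.8593 + 8.1149) / (13.5251 + 47.5043 + 27.0484) = 25.9699 / 88.0777 = 0.29485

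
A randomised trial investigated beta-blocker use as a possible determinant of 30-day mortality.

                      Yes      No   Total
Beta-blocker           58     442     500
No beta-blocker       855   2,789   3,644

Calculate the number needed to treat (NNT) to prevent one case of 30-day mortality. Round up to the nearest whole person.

9

Risk in treated group = 58/500 = 0.11600; risk in control = 855/3644 = 0.23463.
Absolute risk reduction = 0.23463 − 0.11600 = 0.11863
NNT = 1 / ARR = 1 / 0.11863 = 8.429 → round up → 9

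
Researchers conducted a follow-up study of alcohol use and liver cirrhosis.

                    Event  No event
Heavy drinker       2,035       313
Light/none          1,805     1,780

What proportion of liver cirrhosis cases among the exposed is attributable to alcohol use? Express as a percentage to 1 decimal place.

Cells: a = 2035, b = 313, c = 1805, d = 1780.
Risk in exposed = 2035/2348 = 0.86670; risk in unexposed = 1805/3585 = 0.50349.
RR = 0.86670/0.50349 = 1.72139
AR% = (RR − 1)/RR × 100 = (1.72139 − 1)/1.72139 × 100 = 41.9073%

41.9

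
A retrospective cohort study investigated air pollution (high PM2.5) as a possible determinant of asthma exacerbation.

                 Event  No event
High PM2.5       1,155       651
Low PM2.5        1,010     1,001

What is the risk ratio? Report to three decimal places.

1.273

Cells: a = 1155, b = 651, c = 1010, d = 1001.
Risk in exposed = 1155/1806 = 0.63953; risk in unexposed = 1010/2011 = 0.50224.
RR = 0.63953 / 0.50224 = 1.27337
The risk among the exposed is 1.27 times that among the unexposed.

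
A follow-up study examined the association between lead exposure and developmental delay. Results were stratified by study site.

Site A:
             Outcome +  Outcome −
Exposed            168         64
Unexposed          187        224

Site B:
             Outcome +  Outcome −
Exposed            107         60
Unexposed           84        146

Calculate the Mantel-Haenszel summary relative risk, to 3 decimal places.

RR_MH = Σ(aᵢ·n₀ᵢ/nᵢ) / Σ(cᵢ·n₁ᵢ/nᵢ), with n₁ᵢ = aᵢ+bᵢ (exposed), n₀ᵢ = cᵢ+dᵢ (unexposed), nᵢ = n₁ᵢ+n₀ᵢ.
Stratum 1 (Site A): n₁ = 232, n₀ = 411, n = 643; a·n₀/n = 168·411/643 = 107.3841; c·n₁/n = 187·232/643 = 67.4712
Stratum 2 (Site B): n₁ = 167, n₀ = 230, n = 397; a·n₀/n = 107·230/397 = 61.9899; c·n₁/n = 84·167/397 = 35.3350
RR_MH = (107.3841 + 61.9899) / (67.4712 + 35.3350) = 169.3741 / 102.8062 = 1.64751

1.648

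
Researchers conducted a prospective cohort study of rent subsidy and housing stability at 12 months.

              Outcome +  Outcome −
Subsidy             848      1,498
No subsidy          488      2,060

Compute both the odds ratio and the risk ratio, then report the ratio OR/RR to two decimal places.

1.27

Cells: a = 848, b = 1498, c = 488, d = 2060.
OR = (848·2060)/(1498·488) = 1746880/731024 = 2.38963
Risk in exposed = 848/2346 = 0.36147; risk in unexposed = 488/2548 = 0.19152; RR = 1.88733
OR/RR = 2.38963 / 1.88733 = 1.26615
The outcome is not rare, so the OR lies further from 1 than the RR.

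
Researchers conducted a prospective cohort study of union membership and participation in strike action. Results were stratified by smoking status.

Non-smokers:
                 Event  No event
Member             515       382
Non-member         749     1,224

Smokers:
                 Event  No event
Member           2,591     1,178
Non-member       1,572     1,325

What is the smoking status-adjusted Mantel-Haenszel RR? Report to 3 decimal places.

RR_MH = Σ(aᵢ·n₀ᵢ/nᵢ) / Σ(cᵢ·n₁ᵢ/nᵢ), with n₁ᵢ = aᵢ+bᵢ (exposed), n₀ᵢ = cᵢ+dᵢ (unexposed), nᵢ = n₁ᵢ+n₀ᵢ.
Stratum 1 (Non-smokers): n₁ = 897, n₀ = 1973, n = 2870; a·n₀/n = 515·1973/2870 = 354.0401; c·n₁/n = 749·897/2870 = 234.0951
Stratum 2 (Smokers): n₁ = 3769, n₀ = 2897, n = 6666; a·n₀/n = 2591·2897/6666 = 1126.0317; c·n₁/n = 1572·3769/6666 = 888.8191
RR_MH = (354.0401 + 1126.0317) / (234.0951 + 888.8191) = 1480.0717 / 1122.9142 = 1.31806

1.318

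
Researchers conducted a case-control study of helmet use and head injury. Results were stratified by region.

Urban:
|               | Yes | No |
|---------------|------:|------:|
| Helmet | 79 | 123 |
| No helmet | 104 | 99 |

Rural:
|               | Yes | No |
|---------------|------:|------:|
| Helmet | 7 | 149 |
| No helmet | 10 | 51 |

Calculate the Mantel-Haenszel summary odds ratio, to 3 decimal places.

OR_MH = Σ(aᵢdᵢ/nᵢ) / Σ(bᵢcᵢ/nᵢ), where nᵢ is the stratum total.
Stratum 1 (Urban): n = 405; a·d/n = 79·99/405 = 19.3111; b·c/n = 123·104/405 = 31.5852
Stratum 2 (Rural): n = 217; a·d/n = 7·51/217 = 1.6452; b·c/n = 149·10/217 = 6.8664
OR_MH = (19.3111 + 1.6452) / (31.5852 + 6.8664) = 20.9563 / 38.4515 = 0.54500

0.545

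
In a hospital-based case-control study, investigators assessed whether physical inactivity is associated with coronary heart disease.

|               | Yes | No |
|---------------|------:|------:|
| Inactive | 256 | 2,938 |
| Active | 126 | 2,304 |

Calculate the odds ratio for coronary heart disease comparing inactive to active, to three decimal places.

Cells: a = 256, b = 2938, c = 126, d = 2304.
OR = (a·d)/(b·c) = (256 × 2304) / (2938 × 126) = 589824 / 370188 = 1.59331
The odds of coronary heart disease are about 1.59 times as high in the inactive group.

1.593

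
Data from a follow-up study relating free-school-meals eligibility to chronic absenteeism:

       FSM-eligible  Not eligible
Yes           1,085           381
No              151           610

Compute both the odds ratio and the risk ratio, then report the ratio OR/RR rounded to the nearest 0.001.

5.038

Reading the table with exposure as columns: a = 1085 (FSM-eligible, case), b = 151 (FSM-eligible, non-case), c = 381 (Not eligible, case), d = 610.
OR = (1085·610)/(151·381) = 661850/57531 = 11.50423
Risk in exposed = 1085/1236 = 0.87783; risk in unexposed = 381/991 = 0.38446; RR = 2.28328
OR/RR = 11.50423 / 2.28328 = 5.03846
The outcome is not rare, so the OR lies further from 1 than the RR.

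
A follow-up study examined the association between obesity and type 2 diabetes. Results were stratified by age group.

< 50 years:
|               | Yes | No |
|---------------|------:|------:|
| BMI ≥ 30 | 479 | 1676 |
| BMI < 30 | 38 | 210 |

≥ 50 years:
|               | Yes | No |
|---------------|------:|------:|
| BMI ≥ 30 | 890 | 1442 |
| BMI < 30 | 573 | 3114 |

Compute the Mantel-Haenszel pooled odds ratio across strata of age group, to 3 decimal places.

OR_MH = Σ(aᵢdᵢ/nᵢ) / Σ(bᵢcᵢ/nᵢ), where nᵢ is the stratum total.
Stratum 1 (< 50 years): n = 2403; a·d/n = 479·210/2403 = 41.8602; b·c/n = 1676·38/2403 = 26.5035
Stratum 2 (≥ 50 years): n = 6019; a·d/n = 890·3114/6019 = 460.4519; b·c/n = 1442·573/6019 = 137.2763
OR_MH = (41.8602 + 460.4519) / (26.5035 + 137.2763) = 502.3121 / 163.7798 = 3.06700

3.067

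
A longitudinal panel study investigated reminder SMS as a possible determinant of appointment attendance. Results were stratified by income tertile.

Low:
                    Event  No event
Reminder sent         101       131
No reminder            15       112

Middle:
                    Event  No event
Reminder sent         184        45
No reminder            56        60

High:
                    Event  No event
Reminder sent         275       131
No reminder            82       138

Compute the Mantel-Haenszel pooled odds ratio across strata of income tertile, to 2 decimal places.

4.15

OR_MH = Σ(aᵢdᵢ/nᵢ) / Σ(bᵢcᵢ/nᵢ), where nᵢ is the stratum total.
Stratum 1 (Low): n = 359; a·d/n = 101·112/359 = 31.5097; b·c/n = 131·15/359 = 5.4735
Stratum 2 (Middle): n = 345; a·d/n = 184·60/345 = 32.0000; b·c/n = 45·56/345 = 7.3043
Stratum 3 (High): n = 626; a·d/n = 275·138/626 = 60.6230; b·c/n = 131·82/626 = 17.1597
OR_MH = (31.5097 + 32.0000 + 60.6230) / (5.4735 + 7.3043 + 17.1597) = 124.1328 / 29.9376 = 4.14638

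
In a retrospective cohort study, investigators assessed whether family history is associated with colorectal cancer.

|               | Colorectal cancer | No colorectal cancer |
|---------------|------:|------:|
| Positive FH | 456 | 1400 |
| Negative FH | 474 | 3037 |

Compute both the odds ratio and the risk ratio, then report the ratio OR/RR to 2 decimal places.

1.15

Cells: a = 456, b = 1400, c = 474, d = 3037.
OR = (456·3037)/(1400·474) = 1384872/663600 = 2.08691
Risk in exposed = 456/1856 = 0.24569; risk in unexposed = 474/3511 = 0.13500; RR = 1.81987
OR/RR = 2.08691 / 1.81987 = 1.14674
The outcome is not rare, so the OR lies further from 1 than the RR.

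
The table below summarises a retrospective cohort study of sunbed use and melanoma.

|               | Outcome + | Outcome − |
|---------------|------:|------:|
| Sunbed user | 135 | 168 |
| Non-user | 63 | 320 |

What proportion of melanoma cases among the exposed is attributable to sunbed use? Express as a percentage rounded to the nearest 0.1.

63.1

Cells: a = 135, b = 168, c = 63, d = 320.
Risk in exposed = 135/303 = 0.44554; risk in unexposed = 63/383 = 0.16449.
RR = 0.44554/0.16449 = 2.70863
AR% = (RR − 1)/RR × 100 = (2.70863 − 1)/2.70863 × 100 = 63.0809%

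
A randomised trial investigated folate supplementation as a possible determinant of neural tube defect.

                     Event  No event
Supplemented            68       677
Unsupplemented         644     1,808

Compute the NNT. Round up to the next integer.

Risk in treated group = 68/745 = 0.09128; risk in control = 644/2452 = 0.26264.
Absolute risk reduction = 0.26264 − 0.09128 = 0.17137
NNT = 1 / ARR = 1 / 0.17137 = 5.835 → round up → 6

6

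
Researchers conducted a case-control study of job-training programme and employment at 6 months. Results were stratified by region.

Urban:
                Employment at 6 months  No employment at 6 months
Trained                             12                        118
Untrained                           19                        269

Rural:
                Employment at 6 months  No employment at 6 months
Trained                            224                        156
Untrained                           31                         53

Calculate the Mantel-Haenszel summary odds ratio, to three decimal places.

OR_MH = Σ(aᵢdᵢ/nᵢ) / Σ(bᵢcᵢ/nᵢ), where nᵢ is the stratum total.
Stratum 1 (Urban): n = 418; a·d/n = 12·269/418 = 7.7225; b·c/n = 118·19/418 = 5.3636
Stratum 2 (Rural): n = 464; a·d/n = 224·53/464 = 25.5862; b·c/n = 156·31/464 = 10.4224
OR_MH = (7.7225 + 25.5862) / (5.3636 + 10.4224) = 33.3087 / 15.7861 = 2.11001

2.110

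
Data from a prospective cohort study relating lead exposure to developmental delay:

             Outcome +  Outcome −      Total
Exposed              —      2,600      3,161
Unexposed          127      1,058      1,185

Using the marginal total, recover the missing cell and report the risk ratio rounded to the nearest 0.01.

1.66

The missing cell is in the exposed row: 3161 − 2600 = 561.
So a = 561, b = 2600, c = 127, d = 1058.
RR = [a/(a+b)] / [c/(c+d)] = (561/3161) / (127/1185) = 0.17748/0.10717 = 1.65597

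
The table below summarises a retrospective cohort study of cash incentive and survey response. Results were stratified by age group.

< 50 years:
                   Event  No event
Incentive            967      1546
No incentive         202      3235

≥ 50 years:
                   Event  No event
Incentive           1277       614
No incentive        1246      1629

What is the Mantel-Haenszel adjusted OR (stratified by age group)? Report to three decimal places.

OR_MH = Σ(aᵢdᵢ/nᵢ) / Σ(bᵢcᵢ/nᵢ), where nᵢ is the stratum total.
Stratum 1 (< 50 years): n = 5950; a·d/n = 967·3235/5950 = 525.7555; b·c/n = 1546·202/5950 = 52.4861
Stratum 2 (≥ 50 years): n = 4766; a·d/n = 1277·1629/4766 = 436.4736; b·c/n = 614·1246/4766 = 160.5212
OR_MH = (525.7555 + 436.4736) / (52.4861 + 160.5212) = 962.2290 / 213.0072 = 4.51735

4.517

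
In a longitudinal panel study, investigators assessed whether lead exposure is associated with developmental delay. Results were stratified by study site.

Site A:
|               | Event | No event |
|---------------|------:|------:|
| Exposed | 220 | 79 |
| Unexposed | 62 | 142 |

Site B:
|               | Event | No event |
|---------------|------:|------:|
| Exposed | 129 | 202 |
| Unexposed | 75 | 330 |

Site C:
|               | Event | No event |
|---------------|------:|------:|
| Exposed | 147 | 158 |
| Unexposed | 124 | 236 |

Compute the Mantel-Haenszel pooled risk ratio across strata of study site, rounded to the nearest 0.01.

1.88

RR_MH = Σ(aᵢ·n₀ᵢ/nᵢ) / Σ(cᵢ·n₁ᵢ/nᵢ), with n₁ᵢ = aᵢ+bᵢ (exposed), n₀ᵢ = cᵢ+dᵢ (unexposed), nᵢ = n₁ᵢ+n₀ᵢ.
Stratum 1 (Site A): n₁ = 299, n₀ = 204, n = 503; a·n₀/n = 220·204/503 = 89.2247; c·n₁/n = 62·299/503 = 36.8549
Stratum 2 (Site B): n₁ = 331, n₀ = 405, n = 736; a·n₀/n = 129·405/736 = 70.9851; c·n₁/n = 75·331/736 = 33.7296
Stratum 3 (Site C): n₁ = 305, n₀ = 360, n = 665; a·n₀/n = 147·360/665 = 79.5789; c·n₁/n = 124·305/665 = 56.8722
RR_MH = (89.2247 + 70.9851 + 79.5789) / (36.8549 + 33.7296 + 56.8722) = 239.7887 / 127.4567 = 1.88133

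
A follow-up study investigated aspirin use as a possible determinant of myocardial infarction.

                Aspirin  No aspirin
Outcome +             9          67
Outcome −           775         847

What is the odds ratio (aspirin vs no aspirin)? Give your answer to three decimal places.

0.147

Reading the table with exposure as columns: a = 9 (Aspirin, case), b = 775 (Aspirin, non-case), c = 67 (No aspirin, case), d = 847.
OR = (a·d)/(b·c) = (9 × 847) / (775 × 67) = 7623 / 51925 = 0.14681
Exposure is associated with lower odds of myocardial infarction (OR = 0.15 < 1).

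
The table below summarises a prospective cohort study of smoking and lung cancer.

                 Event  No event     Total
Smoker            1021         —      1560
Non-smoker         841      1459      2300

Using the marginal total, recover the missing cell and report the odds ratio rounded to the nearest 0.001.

The missing cell is in the exposed row: 1560 − 1021 = 539.
So a = 1021, b = 539, c = 841, d = 1459.
OR = (a·d)/(b·c) = (1021 × 1459) / (539 × 841) = 1489639 / 453299 = 3.28622

3.286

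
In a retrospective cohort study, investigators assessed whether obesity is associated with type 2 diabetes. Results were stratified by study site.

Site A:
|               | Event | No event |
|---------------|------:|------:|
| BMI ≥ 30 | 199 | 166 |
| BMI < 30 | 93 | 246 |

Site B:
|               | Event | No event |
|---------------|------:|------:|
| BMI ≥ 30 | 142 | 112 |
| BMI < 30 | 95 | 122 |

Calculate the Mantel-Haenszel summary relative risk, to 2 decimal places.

1.62

RR_MH = Σ(aᵢ·n₀ᵢ/nᵢ) / Σ(cᵢ·n₁ᵢ/nᵢ), with n₁ᵢ = aᵢ+bᵢ (exposed), n₀ᵢ = cᵢ+dᵢ (unexposed), nᵢ = n₁ᵢ+n₀ᵢ.
Stratum 1 (Site A): n₁ = 365, n₀ = 339, n = 704; a·n₀/n = 199·339/704 = 95.8253; c·n₁/n = 93·365/704 = 48.2173
Stratum 2 (Site B): n₁ = 254, n₀ = 217, n = 471; a·n₀/n = 142·217/471 = 65.4225; c·n₁/n = 95·254/471 = 51.2314
RR_MH = (95.8253 + 65.4225) / (48.2173 + 51.2314) = 161.2478 / 99.4488 = 1.62142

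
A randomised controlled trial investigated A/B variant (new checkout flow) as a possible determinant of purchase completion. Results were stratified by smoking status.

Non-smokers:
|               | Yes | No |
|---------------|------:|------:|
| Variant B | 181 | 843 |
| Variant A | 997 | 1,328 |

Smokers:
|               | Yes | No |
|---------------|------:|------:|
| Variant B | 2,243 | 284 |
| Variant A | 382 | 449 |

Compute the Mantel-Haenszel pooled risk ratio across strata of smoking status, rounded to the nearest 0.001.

RR_MH = Σ(aᵢ·n₀ᵢ/nᵢ) / Σ(cᵢ·n₁ᵢ/nᵢ), with n₁ᵢ = aᵢ+bᵢ (exposed), n₀ᵢ = cᵢ+dᵢ (unexposed), nᵢ = n₁ᵢ+n₀ᵢ.
Stratum 1 (Non-smokers): n₁ = 1024, n₀ = 2325, n = 3349; a·n₀/n = 181·2325/3349 = 125.6569; c·n₁/n = 997·1024/3349 = 304.8456
Stratum 2 (Smokers): n₁ = 2527, n₀ = 831, n = 3358; a·n₀/n = 2243·831/3358 = 555.0724; c·n₁/n = 382·2527/3358 = 287.4669
RR_MH = (125.6569 + 555.0724) / (304.8456 + 287.4669) = 680.7293 / 592.3126 = 1.14927

1.149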